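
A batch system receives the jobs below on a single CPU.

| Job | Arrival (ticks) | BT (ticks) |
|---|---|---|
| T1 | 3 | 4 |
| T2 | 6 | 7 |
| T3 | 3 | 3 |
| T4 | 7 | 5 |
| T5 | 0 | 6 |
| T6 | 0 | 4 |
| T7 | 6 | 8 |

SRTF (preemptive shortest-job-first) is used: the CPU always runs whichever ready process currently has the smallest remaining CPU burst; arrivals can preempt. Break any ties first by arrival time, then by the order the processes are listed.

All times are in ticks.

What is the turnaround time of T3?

Gantt: | T6 0-4 | T3 4-7 | T1 7-11 | T4 11-16 | T5 16-22 | T2 22-29 | T7 29-37 |
Completion: T1=11  T2=29  T3=7  T4=16  T5=22  T6=4  T7=37
Turnaround(T3) = completion − arrival = 7 − 3 = 4

4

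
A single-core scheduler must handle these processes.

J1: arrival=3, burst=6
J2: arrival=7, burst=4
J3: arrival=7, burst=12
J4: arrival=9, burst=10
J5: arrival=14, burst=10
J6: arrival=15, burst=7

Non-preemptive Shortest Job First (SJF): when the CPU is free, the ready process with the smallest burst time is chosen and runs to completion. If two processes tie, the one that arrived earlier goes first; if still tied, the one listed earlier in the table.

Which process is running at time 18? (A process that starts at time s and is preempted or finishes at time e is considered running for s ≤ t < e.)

J4

Timeline: | idle 0-3 | J1 3-9 | J2 9-13 | J4 13-23 | J6 23-30 | J5 30-40 | J3 40-52 |
Completion: J1=9  J2=13  J3=52  J4=23  J5=40  J6=30
Turnaround (C−A): J1=6  J2=6  J3=45  J4=14  J5=26  J6=15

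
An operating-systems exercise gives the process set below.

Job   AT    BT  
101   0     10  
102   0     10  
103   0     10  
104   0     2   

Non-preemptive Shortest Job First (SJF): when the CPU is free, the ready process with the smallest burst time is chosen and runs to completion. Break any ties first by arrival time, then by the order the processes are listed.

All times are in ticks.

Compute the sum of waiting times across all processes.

36

Gantt: | 104 0-2 | 101 2-12 | 102 12-22 | 103 22-32 |
Completion: 101=12  102=22  103=32  104=2
Turnaround (C−A): 101=12  102=22  103=32  104=2
Waiting = turnaround − burst: 101=2, 102=12, 103=22, 104=0
Total waiting = 2 + 12 + 22 + 0 = 36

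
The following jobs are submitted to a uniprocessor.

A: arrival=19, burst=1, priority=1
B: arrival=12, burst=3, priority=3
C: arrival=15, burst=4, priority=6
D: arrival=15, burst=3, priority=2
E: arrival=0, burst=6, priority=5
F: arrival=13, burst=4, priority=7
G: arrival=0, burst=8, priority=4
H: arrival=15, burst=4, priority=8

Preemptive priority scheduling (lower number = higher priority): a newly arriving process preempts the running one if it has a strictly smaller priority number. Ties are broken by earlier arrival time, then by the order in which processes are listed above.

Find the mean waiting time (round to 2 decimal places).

Gantt: | G 0-8 | E 8-12 | B 12-15 | D 15-18 | E 18-19 | A 19-20 | E 20-21 | C 21-25 | F 25-29 | H 29-33 |
Completion: A=20  B=15  C=25  D=18  E=21  F=29  G=8  H=33
Turnaround (C−A): A=1  B=3  C=10  D=3  E=21  F=16  G=8  H=18
Waiting times: A=0, B=0, C=6, D=0, E=15, F=12, G=0, H=14
Average waiting = (0+0+6+0+15+12+0+14) / 8 = 47/8 = 5.88

5.88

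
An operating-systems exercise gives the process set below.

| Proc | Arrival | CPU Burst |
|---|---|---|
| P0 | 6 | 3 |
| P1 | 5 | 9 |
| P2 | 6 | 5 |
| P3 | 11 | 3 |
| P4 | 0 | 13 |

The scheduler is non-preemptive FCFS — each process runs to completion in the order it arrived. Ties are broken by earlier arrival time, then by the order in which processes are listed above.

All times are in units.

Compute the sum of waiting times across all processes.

Gantt: | P4 0-13 | P1 13-22 | P0 22-25 | P2 25-30 | P3 30-33 |
Completion: P0=25  P1=22  P2=30  P3=33  P4=13
Turnaround (C−A): P0=19  P1=17  P2=24  P3=22  P4=13
Waiting = turnaround − burst: P0=16, P1=8, P2=19, P3=19, P4=0
Total waiting = 16 + 8 + 19 + 19 + 0 = 62

62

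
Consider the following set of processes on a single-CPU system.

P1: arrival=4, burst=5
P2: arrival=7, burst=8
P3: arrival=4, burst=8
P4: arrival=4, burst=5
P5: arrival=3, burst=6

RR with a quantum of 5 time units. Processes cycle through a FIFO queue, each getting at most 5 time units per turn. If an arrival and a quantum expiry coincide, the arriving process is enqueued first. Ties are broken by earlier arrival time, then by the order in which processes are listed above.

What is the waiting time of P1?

Timeline: | idle 0-3 | P5 3-8 | P1 8-13 | P3 13-18 | P4 18-23 | P2 23-28 | P5 28-29 | P3 29-32 | P2 32-35 |
Completion: P1=13  P2=35  P3=32  P4=23  P5=29
Waiting(P1) = turnaround − burst = 9 − 5 = 4

4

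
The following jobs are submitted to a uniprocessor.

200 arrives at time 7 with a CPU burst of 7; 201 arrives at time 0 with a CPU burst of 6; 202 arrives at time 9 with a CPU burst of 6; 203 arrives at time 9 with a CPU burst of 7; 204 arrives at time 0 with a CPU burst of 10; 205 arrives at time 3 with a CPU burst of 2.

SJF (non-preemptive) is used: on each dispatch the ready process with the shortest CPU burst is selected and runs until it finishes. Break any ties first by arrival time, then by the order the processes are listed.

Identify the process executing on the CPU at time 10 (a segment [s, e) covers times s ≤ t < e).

Gantt: | 201 0-6 | 205 6-8 | 200 8-15 | 202 15-21 | 203 21-28 | 204 28-38 |
Completion: 200=15  201=6  202=21  203=28  204=38  205=8

200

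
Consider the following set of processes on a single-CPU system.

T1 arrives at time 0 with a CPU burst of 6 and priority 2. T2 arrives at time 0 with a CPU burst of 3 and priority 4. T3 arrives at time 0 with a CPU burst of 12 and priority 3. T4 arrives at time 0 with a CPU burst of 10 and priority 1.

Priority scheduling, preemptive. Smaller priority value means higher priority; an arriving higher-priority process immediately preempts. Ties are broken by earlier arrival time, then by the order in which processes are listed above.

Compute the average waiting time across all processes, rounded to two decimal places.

13.50

Timeline: | T4 0-10 | T1 10-16 | T3 16-28 | T2 28-31 |
Completion: T1=16  T2=31  T3=28  T4=10
Waiting times: T1=10, T2=28, T3=16, T4=0
Average waiting = (10+28+16+0) / 4 = 54/4 = 13.50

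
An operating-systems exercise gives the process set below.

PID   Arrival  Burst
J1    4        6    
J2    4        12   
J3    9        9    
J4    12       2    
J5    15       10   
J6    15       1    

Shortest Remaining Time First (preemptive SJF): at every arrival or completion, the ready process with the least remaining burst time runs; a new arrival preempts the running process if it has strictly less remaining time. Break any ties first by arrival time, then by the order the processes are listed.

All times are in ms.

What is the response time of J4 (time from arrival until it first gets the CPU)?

0

Schedule: | idle 0-4 | J1 4-10 | J3 10-12 | J4 12-14 | J3 14-15 | J6 15-16 | J3 16-22 | J5 22-32 | J2 32-44 |
Completion: J1=10  J2=44  J3=22  J4=14  J5=32  J6=16
Response(J4) = first start − arrival = 12 − 12 = 0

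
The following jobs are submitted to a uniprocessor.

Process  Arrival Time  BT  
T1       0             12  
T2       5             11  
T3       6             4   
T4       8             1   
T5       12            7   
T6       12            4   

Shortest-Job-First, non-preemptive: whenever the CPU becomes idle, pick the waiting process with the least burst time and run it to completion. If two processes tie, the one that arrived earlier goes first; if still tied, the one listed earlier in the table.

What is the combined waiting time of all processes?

48

Timeline: | T1 0-12 | T4 12-13 | T3 13-17 | T6 17-21 | T5 21-28 | T2 28-39 |
Completion: T1=12  T2=39  T3=17  T4=13  T5=28  T6=21
Turnaround (C−A): T1=12  T2=34  T3=11  T4=5  T5=16  T6=9
Waiting = turnaround − burst: T1=0, T2=23, T3=7, T4=4, T5=9, T6=5
Total waiting = 0 + 23 + 7 + 4 + 9 + 5 = 48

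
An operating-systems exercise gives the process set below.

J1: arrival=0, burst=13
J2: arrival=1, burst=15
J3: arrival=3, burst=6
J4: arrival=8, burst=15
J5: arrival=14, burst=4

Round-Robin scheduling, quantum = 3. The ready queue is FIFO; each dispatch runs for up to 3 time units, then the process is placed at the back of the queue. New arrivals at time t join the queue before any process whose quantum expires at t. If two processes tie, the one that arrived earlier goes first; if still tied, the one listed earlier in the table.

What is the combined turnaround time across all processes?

176

Timeline: | J1 0-3 | J2 3-6 | J3 6-9 | J1 9-12 | J2 12-15 | J4 15-18 | J3 18-21 | J1 21-24 | J5 24-27 | J2 27-30 | J4 30-33 | J1 33-36 | J5 36-37 | J2 37-40 | J4 40-43 | J1 43-44 | J2 44-47 | J4 47-53 |
Completion: J1=44  J2=47  J3=21  J4=53  J5=37
Turnaround (C−A): J1=44  J2=46  J3=18  J4=45  J5=23
Turnaround = completion − arrival: J1=44, J2=46, J3=18, J4=45, J5=23
Total turnaround = 44 + 46 + 18 + 45 + 23 = 176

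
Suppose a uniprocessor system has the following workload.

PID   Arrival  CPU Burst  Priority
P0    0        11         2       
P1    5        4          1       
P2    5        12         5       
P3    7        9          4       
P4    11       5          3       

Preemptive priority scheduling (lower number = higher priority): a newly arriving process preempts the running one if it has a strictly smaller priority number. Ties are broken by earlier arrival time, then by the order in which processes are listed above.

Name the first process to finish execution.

P1

Schedule: | P0 0-5 | P1 5-9 | P0 9-15 | P4 15-20 | P3 20-29 | P2 29-41 |
Completion: P0=15  P1=9  P2=41  P3=29  P4=20
Turnaround (C−A): P0=15  P1=4  P2=36  P3=22  P4=9
Finish order: P1 → P0 → P4 → P3 → P2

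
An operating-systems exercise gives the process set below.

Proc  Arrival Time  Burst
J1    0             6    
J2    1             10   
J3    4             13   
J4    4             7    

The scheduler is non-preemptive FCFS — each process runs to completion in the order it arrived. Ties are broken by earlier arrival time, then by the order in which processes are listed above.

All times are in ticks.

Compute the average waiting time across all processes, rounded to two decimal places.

10.50

Gantt: | J1 0-6 | J2 6-16 | J3 16-29 | J4 29-36 |
Completion: J1=6  J2=16  J3=29  J4=36
Waiting times: J1=0, J2=5, J3=12, J4=25
Average waiting = (0+5+12+25) / 4 = 42/4 = 10.50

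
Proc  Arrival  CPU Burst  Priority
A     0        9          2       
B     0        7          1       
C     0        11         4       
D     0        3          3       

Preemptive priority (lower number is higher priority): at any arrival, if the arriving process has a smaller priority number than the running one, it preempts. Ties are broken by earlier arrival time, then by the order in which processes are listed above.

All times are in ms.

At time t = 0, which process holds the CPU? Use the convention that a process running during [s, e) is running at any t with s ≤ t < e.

B

Gantt: | B 0-7 | A 7-16 | D 16-19 | C 19-30 |
Completion: A=16  B=7  C=30  D=19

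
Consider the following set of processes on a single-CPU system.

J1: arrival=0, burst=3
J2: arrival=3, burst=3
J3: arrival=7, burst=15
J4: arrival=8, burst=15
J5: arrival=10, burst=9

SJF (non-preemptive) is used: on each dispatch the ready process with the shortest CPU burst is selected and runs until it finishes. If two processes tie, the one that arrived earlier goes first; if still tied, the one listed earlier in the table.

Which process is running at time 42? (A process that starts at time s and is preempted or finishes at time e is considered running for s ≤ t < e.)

Schedule: | J1 0-3 | J2 3-6 | idle 6-7 | J3 7-22 | J5 22-31 | J4 31-46 |
Completion: J1=3  J2=6  J3=22  J4=46  J5=31
Turnaround (C−A): J1=3  J2=3  J3=15  J4=38  J5=21

J4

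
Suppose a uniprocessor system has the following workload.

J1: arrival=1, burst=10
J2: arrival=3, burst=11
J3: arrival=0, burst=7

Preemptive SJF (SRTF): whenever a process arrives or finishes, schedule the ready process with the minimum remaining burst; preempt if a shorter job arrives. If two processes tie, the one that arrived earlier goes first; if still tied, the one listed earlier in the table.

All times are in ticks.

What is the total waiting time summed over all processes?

Schedule: | J3 0-7 | J1 7-17 | J2 17-28 |
Completion: J1=17  J2=28  J3=7
Waiting = turnaround − burst: J1=6, J2=14, J3=0
Total waiting = 6 + 14 + 0 = 20

20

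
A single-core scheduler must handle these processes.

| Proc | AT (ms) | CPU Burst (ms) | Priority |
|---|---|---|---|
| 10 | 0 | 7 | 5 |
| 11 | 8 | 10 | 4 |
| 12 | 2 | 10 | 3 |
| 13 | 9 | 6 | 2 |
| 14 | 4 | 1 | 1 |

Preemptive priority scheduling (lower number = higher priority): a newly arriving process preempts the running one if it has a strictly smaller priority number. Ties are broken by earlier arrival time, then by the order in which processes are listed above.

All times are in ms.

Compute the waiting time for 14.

0

Gantt: | 10 0-2 | 12 2-4 | 14 4-5 | 12 5-9 | 13 9-15 | 12 15-19 | 11 19-29 | 10 29-34 |
Completion: 10=34  11=29  12=19  13=15  14=5
Waiting(14) = turnaround − burst = 1 − 1 = 0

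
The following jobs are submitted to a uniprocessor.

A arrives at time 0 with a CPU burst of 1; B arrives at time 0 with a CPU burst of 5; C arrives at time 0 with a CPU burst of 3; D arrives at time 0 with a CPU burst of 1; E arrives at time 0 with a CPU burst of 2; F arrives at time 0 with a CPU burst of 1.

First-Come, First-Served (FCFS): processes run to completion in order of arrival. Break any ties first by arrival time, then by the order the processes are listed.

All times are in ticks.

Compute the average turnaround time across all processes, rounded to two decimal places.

8.50

Timeline: | A 0-1 | B 1-6 | C 6-9 | D 9-10 | E 10-12 | F 12-13 |
Completion: A=1  B=6  C=9  D=10  E=12  F=13
Turnaround (C−A): A=1  B=6  C=9  D=10  E=12  F=13
Turnaround times: A=1, B=6, C=9, D=10, E=12, F=13
Average turnaround = (1+6+9+10+12+13) / 6 = 51/6 = 8.50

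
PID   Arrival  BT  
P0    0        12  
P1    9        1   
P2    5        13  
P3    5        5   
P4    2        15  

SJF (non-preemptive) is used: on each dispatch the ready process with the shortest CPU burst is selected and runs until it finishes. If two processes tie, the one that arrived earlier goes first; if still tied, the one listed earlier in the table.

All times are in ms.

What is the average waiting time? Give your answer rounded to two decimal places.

10.60

Gantt: | P0 0-12 | P1 12-13 | P3 13-18 | P2 18-31 | P4 31-46 |
Completion: P0=12  P1=13  P2=31  P3=18  P4=46
Waiting times: P0=0, P1=3, P2=13, P3=8, P4=29
Average waiting = (0+3+13+8+29) / 5 = 53/5 = 10.60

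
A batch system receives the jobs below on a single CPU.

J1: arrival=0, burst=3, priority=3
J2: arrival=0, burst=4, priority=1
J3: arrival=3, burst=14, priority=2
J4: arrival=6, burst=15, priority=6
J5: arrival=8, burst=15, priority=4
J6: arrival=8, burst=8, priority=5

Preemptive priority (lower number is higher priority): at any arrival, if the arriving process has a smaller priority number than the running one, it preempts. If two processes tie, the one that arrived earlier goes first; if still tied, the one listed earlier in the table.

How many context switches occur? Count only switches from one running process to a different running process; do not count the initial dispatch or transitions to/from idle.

Gantt: | J2 0-4 | J3 4-18 | J1 18-21 | J5 21-36 | J6 36-44 | J4 44-59 |
Completion: J1=21  J2=4  J3=18  J4=59  J5=36  J6=44

5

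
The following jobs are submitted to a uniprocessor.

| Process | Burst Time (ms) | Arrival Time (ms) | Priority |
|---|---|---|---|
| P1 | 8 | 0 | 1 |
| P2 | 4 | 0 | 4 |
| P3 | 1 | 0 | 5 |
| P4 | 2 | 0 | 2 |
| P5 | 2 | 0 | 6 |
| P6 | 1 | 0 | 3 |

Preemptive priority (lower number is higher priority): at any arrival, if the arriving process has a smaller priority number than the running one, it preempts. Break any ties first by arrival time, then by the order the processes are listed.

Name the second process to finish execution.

Timeline: | P1 0-8 | P4 8-10 | P6 10-11 | P2 11-15 | P3 15-16 | P5 16-18 |
Completion: P1=8  P2=15  P3=16  P4=10  P5=18  P6=11
Turnaround (C−A): P1=8  P2=15  P3=16  P4=10  P5=18  P6=11
Finish order: P1 → P4 → P6 → P2 → P3 → P5

P4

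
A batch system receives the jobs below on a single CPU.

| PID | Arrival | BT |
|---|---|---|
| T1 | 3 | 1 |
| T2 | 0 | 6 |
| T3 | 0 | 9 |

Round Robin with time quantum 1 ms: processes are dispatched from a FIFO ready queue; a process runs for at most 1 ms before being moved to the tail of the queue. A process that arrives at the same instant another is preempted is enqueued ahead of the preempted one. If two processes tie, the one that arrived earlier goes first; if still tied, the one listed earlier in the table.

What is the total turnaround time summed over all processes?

30

Schedule: | T2 0-1 | T3 1-2 | T2 2-3 | T3 3-4 | T1 4-5 | T2 5-6 | T3 6-7 | T2 7-8 | T3 8-9 | T2 9-10 | T3 10-11 | T2 11-12 | T3 12-16 |
Completion: T1=5  T2=12  T3=16
Turnaround (C−A): T1=2  T2=12  T3=16
Turnaround = completion − arrival: T1=2, T2=12, T3=16
Total turnaround = 2 + 12 + 16 = 30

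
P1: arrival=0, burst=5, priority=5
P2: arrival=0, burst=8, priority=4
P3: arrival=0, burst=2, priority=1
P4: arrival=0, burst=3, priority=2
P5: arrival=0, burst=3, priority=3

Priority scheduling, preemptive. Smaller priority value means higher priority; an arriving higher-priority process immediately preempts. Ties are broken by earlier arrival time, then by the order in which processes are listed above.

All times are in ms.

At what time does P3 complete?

Gantt: | P3 0-2 | P4 2-5 | P5 5-8 | P2 8-16 | P1 16-21 |
Completion: P1=21  P2=16  P3=2  P4=5  P5=8

2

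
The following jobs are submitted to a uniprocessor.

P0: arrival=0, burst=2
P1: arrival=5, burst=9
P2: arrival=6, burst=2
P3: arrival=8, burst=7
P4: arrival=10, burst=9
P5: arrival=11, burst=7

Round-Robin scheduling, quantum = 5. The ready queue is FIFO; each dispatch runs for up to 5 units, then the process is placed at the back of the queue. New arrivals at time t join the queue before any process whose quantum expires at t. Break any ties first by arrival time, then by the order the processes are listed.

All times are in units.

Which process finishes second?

Schedule: | P0 0-2 | idle 2-5 | P1 5-10 | P2 10-12 | P3 12-17 | P4 17-22 | P1 22-26 | P5 26-31 | P3 31-33 | P4 33-37 | P5 37-39 |
Completion: P0=2  P1=26  P2=12  P3=33  P4=37  P5=39
Finish order: P0 → P2 → P1 → P3 → P4 → P5

P2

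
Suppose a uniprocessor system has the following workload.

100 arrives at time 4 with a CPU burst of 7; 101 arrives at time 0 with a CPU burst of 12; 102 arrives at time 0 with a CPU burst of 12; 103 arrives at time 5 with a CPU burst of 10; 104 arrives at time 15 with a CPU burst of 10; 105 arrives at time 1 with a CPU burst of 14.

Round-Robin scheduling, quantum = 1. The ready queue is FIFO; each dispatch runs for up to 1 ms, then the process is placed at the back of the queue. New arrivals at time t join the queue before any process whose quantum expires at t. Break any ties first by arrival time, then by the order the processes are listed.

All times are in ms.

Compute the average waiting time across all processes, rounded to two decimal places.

Schedule: | 101 0-1 | 102 1-2 | 105 2-3 | 101 3-4 | 102 4-5 | 105 5-6 | 100 6-7 | 101 7-8 | 103 8-9 | 102 9-10 | 105 10-11 | 100 11-12 | 101 12-13 | 103 13-14 | 102 14-15 | 105 15-16 | 100 16-17 | 101 17-18 | 103 18-19 | 104 19-20 | 102 20-21 | 105 21-22 | 100 22-23 | 101 23-24 | 103 24-25 | 104 25-26 | 102 26-27 | 105 27-28 | 100 28-29 | 101 29-30 | 103 30-31 | 104 31-32 | 102 32-33 | 105 33-34 | 100 34-35 | 101 35-36 | 103 36-37 | 104 37-38 | 102 38-39 | 105 39-40 | 100 40-41 | 101 41-42 | 103 42-43 | 104 43-44 | 102 44-45 | 105 45-46 | 101 46-47 | 103 47-48 | 104 48-49 | 102 49-50 | 105 50-51 | 101 51-52 | 103 52-53 | 104 53-54 | 102 54-55 | 105 55-56 | 101 56-57 | 103 57-58 | 104 58-59 | 102 59-60 | 105 60-61 | 104 61-62 | 105 62-63 | 104 63-64 | 105 64-65 |
Completion: 100=41  101=57  102=60  103=58  104=64  105=65
Turnaround (C−A): 100=37  101=57  102=60  103=53  104=49  105=64
Waiting times: 100=30, 101=45, 102=48, 103=43, 104=39, 105=50
Average waiting = (30+45+48+43+39+50) / 6 = 255/6 = 42.50

42.50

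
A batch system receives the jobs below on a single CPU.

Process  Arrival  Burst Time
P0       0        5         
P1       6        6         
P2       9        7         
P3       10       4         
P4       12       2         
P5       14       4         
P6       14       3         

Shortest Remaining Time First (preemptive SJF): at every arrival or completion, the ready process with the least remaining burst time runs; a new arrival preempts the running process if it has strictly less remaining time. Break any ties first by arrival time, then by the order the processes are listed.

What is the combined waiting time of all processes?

Gantt: | P0 0-5 | idle 5-6 | P1 6-12 | P4 12-14 | P6 14-17 | P3 17-21 | P5 21-25 | P2 25-32 |
Completion: P0=5  P1=12  P2=32  P3=21  P4=14  P5=25  P6=17
Waiting = turnaround − burst: P0=0, P1=0, P2=16, P3=7, P4=0, P5=7, P6=0
Total waiting = 0 + 0 + 16 + 7 + 0 + 7 + 0 = 30

30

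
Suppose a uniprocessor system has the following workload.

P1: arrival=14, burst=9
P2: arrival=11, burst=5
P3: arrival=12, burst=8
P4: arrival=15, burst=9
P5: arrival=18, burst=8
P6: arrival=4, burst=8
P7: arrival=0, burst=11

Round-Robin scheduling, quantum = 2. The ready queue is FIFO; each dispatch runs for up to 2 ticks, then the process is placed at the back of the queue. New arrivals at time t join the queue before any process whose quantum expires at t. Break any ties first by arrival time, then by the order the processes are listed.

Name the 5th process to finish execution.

P5

Timeline: | P7 0-4 | P6 4-6 | P7 6-8 | P6 8-10 | P7 10-12 | P6 12-14 | P2 14-16 | P3 16-18 | P7 18-20 | P1 20-22 | P6 22-24 | P4 24-26 | P2 26-28 | P5 28-30 | P3 30-32 | P7 32-33 | P1 33-35 | P4 35-37 | P2 37-38 | P5 38-40 | P3 40-42 | P1 42-44 | P4 44-46 | P5 46-48 | P3 48-50 | P1 50-52 | P4 52-54 | P5 54-56 | P1 56-57 | P4 57-58 |
Completion: P1=57  P2=38  P3=50  P4=58  P5=56  P6=24  P7=33
Turnaround (C−A): P1=43  P2=27  P3=38  P4=43  P5=38  P6=20  P7=33
Finish order: P6 → P7 → P2 → P3 → P5 → P1 → P4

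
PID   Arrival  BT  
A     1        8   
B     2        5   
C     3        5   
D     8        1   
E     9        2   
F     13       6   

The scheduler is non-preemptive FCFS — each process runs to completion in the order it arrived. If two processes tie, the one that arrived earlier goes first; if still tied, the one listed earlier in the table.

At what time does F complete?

28

Timeline: | idle 0-1 | A 1-9 | B 9-14 | C 14-19 | D 19-20 | E 20-22 | F 22-28 |
Completion: A=9  B=14  C=19  D=20  E=22  F=28
Turnaround (C−A): A=8  B=12  C=16  D=12  E=13  F=15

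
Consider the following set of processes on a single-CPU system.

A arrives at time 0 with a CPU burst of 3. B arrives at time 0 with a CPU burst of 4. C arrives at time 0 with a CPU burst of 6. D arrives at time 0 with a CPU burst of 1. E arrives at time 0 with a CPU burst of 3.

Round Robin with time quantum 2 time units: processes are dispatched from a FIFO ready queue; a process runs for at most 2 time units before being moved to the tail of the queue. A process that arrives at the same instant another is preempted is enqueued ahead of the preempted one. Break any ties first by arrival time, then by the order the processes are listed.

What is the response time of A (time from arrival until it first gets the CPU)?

Schedule: | A 0-2 | B 2-4 | C 4-6 | D 6-7 | E 7-9 | A 9-10 | B 10-12 | C 12-14 | E 14-15 | C 15-17 |
Completion: A=10  B=12  C=17  D=7  E=15
Response(A) = first start − arrival = 0 − 0 = 0

0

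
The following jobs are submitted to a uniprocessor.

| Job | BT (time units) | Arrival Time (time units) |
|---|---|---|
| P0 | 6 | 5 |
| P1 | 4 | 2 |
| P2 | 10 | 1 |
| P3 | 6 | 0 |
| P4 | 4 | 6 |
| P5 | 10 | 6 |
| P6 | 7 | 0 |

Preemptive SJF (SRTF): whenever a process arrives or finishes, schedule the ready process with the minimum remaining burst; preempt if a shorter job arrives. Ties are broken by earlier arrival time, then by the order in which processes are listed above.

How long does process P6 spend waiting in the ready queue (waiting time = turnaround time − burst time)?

Timeline: | P3 0-6 | P1 6-10 | P4 10-14 | P0 14-20 | P6 20-27 | P2 27-37 | P5 37-47 |
Completion: P0=20  P1=10  P2=37  P3=6  P4=14  P5=47  P6=27
Waiting(P6) = turnaround − burst = 27 − 7 = 20

20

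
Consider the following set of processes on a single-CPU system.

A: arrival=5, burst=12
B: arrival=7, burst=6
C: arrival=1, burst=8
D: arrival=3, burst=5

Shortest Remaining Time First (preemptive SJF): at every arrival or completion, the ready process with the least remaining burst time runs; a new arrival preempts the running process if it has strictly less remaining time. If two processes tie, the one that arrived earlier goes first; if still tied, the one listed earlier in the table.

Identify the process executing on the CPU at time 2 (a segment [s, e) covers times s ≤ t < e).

C

Gantt: | idle 0-1 | C 1-3 | D 3-8 | C 8-14 | B 14-20 | A 20-32 |
Completion: A=32  B=20  C=14  D=8
Turnaround (C−A): A=27  B=13  C=13  D=5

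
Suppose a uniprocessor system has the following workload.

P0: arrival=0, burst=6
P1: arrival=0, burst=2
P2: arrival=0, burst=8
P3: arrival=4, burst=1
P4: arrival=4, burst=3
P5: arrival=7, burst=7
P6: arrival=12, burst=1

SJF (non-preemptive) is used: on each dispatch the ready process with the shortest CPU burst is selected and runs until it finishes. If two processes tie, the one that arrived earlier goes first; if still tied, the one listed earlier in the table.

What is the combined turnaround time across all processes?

Timeline: | P1 0-2 | P0 2-8 | P3 8-9 | P4 9-12 | P6 12-13 | P5 13-20 | P2 20-28 |
Completion: P0=8  P1=2  P2=28  P3=9  P4=12  P5=20  P6=13
Turnaround (C−A): P0=8  P1=2  P2=28  P3=5  P4=8  P5=13  P6=1
Turnaround = completion − arrival: P0=8, P1=2, P2=28, P3=5, P4=8, P5=13, P6=1
Total turnaround = 8 + 2 + 28 + 5 + 8 + 13 + 1 = 65

65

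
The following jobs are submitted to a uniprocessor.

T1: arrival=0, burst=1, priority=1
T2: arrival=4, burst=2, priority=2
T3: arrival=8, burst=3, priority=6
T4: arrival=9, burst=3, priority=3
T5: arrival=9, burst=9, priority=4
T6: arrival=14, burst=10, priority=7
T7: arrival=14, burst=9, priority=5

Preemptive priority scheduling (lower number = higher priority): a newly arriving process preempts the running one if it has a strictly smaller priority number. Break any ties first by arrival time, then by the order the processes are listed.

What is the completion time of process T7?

30

Gantt: | T1 0-1 | idle 1-4 | T2 4-6 | idle 6-8 | T3 8-9 | T4 9-12 | T5 12-21 | T7 21-30 | T3 30-32 | T6 32-42 |
Completion: T1=1  T2=6  T3=32  T4=12  T5=21  T6=42  T7=30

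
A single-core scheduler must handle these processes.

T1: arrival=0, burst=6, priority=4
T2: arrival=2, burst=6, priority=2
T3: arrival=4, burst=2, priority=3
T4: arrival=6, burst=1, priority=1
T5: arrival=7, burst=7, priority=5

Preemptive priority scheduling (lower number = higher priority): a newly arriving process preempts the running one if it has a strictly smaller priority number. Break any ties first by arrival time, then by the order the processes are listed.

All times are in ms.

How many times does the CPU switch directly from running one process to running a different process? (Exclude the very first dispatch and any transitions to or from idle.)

6

Timeline: | T1 0-2 | T2 2-6 | T4 6-7 | T2 7-9 | T3 9-11 | T1 11-15 | T5 15-22 |
Completion: T1=15  T2=9  T3=11  T4=7  T5=22
Turnaround (C−A): T1=15  T2=7  T3=7  T4=1  T5=15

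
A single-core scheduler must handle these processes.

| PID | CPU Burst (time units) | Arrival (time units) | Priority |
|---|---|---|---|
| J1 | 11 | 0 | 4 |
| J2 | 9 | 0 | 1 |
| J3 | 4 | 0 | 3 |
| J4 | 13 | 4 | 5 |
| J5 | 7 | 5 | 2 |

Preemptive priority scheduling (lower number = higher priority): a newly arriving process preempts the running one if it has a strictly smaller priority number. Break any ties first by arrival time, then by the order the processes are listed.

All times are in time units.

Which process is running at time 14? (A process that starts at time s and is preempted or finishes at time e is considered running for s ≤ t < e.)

Gantt: | J2 0-9 | J5 9-16 | J3 16-20 | J1 20-31 | J4 31-44 |
Completion: J1=31  J2=9  J3=20  J4=44  J5=16
Turnaround (C−A): J1=31  J2=9  J3=20  J4=40  J5=11

J5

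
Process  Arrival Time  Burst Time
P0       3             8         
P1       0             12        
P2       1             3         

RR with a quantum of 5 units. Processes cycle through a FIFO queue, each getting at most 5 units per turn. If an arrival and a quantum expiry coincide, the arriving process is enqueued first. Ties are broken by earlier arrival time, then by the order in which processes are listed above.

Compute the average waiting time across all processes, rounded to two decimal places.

Timeline: | P1 0-5 | P2 5-8 | P0 8-13 | P1 13-18 | P0 18-21 | P1 21-23 |
Completion: P0=21  P1=23  P2=8
Waiting times: P0=10, P1=11, P2=4
Average waiting = (10+11+4) / 3 = 25/3 = 8.33

8.33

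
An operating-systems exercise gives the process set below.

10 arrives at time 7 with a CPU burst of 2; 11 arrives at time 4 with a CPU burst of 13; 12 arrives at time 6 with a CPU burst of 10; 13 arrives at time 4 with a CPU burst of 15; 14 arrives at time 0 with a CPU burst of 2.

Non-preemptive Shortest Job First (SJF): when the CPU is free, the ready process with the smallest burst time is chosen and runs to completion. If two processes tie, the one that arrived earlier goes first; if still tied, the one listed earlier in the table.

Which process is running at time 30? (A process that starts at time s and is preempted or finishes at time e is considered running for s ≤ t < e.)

13

Timeline: | 14 0-2 | idle 2-4 | 11 4-17 | 10 17-19 | 12 19-29 | 13 29-44 |
Completion: 10=19  11=17  12=29  13=44  14=2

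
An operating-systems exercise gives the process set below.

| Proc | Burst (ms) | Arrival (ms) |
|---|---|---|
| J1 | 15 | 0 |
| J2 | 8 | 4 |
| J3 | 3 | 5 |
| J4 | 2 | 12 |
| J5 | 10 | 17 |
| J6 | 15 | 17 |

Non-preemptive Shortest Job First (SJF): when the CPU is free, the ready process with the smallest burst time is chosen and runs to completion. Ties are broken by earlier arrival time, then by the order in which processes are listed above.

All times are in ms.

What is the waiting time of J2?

16

Schedule: | J1 0-15 | J4 15-17 | J3 17-20 | J2 20-28 | J5 28-38 | J6 38-53 |
Completion: J1=15  J2=28  J3=20  J4=17  J5=38  J6=53
Turnaround (C−A): J1=15  J2=24  J3=15  J4=5  J5=21  J6=36
Waiting(J2) = turnaround − burst = 24 − 8 = 16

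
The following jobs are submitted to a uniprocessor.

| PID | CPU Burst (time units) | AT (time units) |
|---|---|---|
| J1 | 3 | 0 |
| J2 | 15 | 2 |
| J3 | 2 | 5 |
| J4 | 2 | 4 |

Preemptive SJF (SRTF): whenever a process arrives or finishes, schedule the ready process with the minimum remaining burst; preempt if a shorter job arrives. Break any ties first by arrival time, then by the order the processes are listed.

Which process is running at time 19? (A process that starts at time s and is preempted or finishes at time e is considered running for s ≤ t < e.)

J2

Timeline: | J1 0-3 | J2 3-4 | J4 4-6 | J3 6-8 | J2 8-22 |
Completion: J1=3  J2=22  J3=8  J4=6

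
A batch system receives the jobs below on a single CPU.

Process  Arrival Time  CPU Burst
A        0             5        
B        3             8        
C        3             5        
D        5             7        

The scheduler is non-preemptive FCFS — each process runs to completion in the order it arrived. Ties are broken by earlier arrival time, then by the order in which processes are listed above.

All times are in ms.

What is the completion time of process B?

Timeline: | A 0-5 | B 5-13 | C 13-18 | D 18-25 |
Completion: A=5  B=13  C=18  D=25
Turnaround (C−A): A=5  B=10  C=15  D=20

13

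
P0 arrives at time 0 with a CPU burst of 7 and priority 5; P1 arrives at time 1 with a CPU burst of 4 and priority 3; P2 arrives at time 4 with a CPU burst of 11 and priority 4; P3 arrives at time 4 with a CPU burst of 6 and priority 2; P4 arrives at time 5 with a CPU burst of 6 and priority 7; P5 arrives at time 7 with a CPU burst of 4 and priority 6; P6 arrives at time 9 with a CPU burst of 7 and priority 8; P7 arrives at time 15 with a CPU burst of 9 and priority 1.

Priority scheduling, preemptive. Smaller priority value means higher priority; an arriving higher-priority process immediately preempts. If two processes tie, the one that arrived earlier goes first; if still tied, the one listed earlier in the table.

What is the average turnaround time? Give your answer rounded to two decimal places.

Schedule: | P0 0-1 | P1 1-4 | P3 4-10 | P1 10-11 | P2 11-15 | P7 15-24 | P2 24-31 | P0 31-37 | P5 37-41 | P4 41-47 | P6 47-54 |
Completion: P0=37  P1=11  P2=31  P3=10  P4=47  P5=41  P6=54  P7=24
Turnaround times: P0=37, P1=10, P2=27, P3=6, P4=42, P5=34, P6=45, P7=9
Average turnaround = (37+10+27+6+42+34+45+9) / 8 = 210/8 = 26.25

26.25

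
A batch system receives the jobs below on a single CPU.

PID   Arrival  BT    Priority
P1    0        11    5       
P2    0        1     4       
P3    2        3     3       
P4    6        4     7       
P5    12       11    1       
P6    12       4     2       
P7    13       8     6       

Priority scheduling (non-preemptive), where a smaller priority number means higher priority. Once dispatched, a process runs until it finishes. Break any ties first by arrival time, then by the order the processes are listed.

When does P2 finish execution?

Timeline: | P2 0-1 | P1 1-12 | P5 12-23 | P6 23-27 | P3 27-30 | P7 30-38 | P4 38-42 |
Completion: P1=12  P2=1  P3=30  P4=42  P5=23  P6=27  P7=38
Turnaround (C−A): P1=12  P2=1  P3=28  P4=36  P5=11  P6=15  P7=25

1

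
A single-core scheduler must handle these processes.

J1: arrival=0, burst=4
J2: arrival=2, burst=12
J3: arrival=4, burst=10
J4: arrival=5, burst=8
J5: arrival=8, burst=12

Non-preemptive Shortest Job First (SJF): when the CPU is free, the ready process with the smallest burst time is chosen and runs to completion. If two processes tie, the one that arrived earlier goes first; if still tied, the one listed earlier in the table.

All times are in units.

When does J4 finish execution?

Schedule: | J1 0-4 | J3 4-14 | J4 14-22 | J2 22-34 | J5 34-46 |
Completion: J1=4  J2=34  J3=14  J4=22  J5=46

22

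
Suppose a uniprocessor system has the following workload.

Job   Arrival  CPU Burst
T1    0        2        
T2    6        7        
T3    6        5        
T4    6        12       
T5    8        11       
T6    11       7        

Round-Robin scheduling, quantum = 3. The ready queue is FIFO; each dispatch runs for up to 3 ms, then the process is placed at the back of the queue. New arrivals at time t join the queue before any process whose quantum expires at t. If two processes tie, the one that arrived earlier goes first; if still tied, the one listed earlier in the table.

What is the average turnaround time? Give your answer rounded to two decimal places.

Gantt: | T1 0-2 | idle 2-6 | T2 6-9 | T3 9-12 | T4 12-15 | T5 15-18 | T2 18-21 | T6 21-24 | T3 24-26 | T4 26-29 | T5 29-32 | T2 32-33 | T6 33-36 | T4 36-39 | T5 39-42 | T6 42-43 | T4 43-46 | T5 46-48 |
Completion: T1=2  T2=33  T3=26  T4=46  T5=48  T6=43
Turnaround times: T1=2, T2=27, T3=20, T4=40, T5=40, T6=32
Average turnaround = (2+27+20+40+40+32) / 6 = 161/6 = 26.83

26.83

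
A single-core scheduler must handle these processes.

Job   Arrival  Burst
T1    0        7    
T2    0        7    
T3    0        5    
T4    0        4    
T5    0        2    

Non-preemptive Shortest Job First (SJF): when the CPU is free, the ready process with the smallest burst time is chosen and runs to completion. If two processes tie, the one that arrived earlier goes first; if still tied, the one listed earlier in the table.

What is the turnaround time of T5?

2

Timeline: | T5 0-2 | T4 2-6 | T3 6-11 | T1 11-18 | T2 18-25 |
Completion: T1=18  T2=25  T3=11  T4=6  T5=2
Turnaround (C−A): T1=18  T2=25  T3=11  T4=6  T5=2
Turnaround(T5) = completion − arrival = 2 − 0 = 2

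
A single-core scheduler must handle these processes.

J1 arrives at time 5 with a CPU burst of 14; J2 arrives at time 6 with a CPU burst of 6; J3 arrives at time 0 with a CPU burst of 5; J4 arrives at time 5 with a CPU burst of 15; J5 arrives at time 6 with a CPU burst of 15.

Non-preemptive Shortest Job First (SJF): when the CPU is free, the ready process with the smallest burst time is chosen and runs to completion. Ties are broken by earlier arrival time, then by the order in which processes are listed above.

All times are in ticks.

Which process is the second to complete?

J1

Timeline: | J3 0-5 | J1 5-19 | J2 19-25 | J4 25-40 | J5 40-55 |
Completion: J1=19  J2=25  J3=5  J4=40  J5=55
Finish order: J3 → J1 → J2 → J4 → J5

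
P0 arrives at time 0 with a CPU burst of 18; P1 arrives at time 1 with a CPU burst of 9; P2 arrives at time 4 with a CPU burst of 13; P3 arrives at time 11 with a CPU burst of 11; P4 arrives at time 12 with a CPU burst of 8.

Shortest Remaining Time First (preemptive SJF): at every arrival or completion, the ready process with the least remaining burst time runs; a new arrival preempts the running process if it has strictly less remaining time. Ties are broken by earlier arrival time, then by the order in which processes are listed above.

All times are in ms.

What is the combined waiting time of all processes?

Gantt: | P0 0-1 | P1 1-10 | P2 10-11 | P3 11-12 | P4 12-20 | P3 20-30 | P2 30-42 | P0 42-59 |
Completion: P0=59  P1=10  P2=42  P3=30  P4=20
Turnaround (C−A): P0=59  P1=9  P2=38  P3=19  P4=8
Waiting = turnaround − burst: P0=41, P1=0, P2=25, P3=8, P4=0
Total waiting = 41 + 0 + 25 + 8 + 0 = 74

74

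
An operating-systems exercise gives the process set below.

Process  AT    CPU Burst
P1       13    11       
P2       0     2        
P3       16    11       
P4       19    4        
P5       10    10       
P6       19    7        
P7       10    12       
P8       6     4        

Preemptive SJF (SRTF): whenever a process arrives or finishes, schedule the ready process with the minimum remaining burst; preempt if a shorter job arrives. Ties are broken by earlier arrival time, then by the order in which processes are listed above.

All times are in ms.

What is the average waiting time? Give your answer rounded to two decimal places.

Timeline: | P2 0-2 | idle 2-6 | P8 6-10 | P5 10-20 | P4 20-24 | P6 24-31 | P1 31-42 | P3 42-53 | P7 53-65 |
Completion: P1=42  P2=2  P3=53  P4=24  P5=20  P6=31  P7=65  P8=10
Waiting times: P1=18, P2=0, P3=26, P4=1, P5=0, P6=5, P7=43, P8=0
Average waiting = (18+0+26+1+0+5+43+0) / 8 = 93/8 = 11.63

11.63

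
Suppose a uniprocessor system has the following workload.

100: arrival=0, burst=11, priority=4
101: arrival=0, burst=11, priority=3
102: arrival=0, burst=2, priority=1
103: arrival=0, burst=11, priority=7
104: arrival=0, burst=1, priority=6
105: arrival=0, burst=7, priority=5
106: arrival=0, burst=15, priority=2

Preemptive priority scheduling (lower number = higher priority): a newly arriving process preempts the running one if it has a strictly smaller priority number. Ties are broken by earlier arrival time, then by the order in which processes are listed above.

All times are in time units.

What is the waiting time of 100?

Timeline: | 102 0-2 | 106 2-17 | 101 17-28 | 100 28-39 | 105 39-46 | 104 46-47 | 103 47-58 |
Completion: 100=39  101=28  102=2  103=58  104=47  105=46  106=17
Waiting(100) = turnaround − burst = 39 − 11 = 28

28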